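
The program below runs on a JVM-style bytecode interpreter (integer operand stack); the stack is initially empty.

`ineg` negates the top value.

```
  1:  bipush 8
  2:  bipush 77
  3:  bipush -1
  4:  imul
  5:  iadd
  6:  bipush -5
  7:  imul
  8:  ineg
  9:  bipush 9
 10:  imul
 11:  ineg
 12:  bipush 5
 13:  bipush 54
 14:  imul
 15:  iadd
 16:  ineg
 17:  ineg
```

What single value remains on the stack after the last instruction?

3375

bipush 8  : [8]
bipush 77 : [8, 77]
bipush -1 : [8, 77, -1]
imul      : [8, -77]
iadd      : [-69]
bipush -5 : [-69, -5]
imul      : [345]
ineg      : [-345]
bipush 9  : [-345, 9]
imul      : [-3105]
ineg      : [3105]
bipush 5  : [3105, 5]
bipush 54 : [3105, 5, 54]
imul      : [3105, 270]
iadd      : [3375]
ineg      : [-3375]
ineg      : [3375]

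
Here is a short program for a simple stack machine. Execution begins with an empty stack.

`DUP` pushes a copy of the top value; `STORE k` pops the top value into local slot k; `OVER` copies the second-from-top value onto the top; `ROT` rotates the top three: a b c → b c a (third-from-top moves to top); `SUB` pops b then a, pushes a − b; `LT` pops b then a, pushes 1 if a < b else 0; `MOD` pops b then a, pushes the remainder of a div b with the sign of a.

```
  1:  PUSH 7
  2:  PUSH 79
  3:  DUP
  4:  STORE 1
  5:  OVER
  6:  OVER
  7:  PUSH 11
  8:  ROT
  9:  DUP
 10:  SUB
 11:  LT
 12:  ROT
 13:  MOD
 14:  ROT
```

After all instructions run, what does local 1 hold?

PUSH 7   [7]
PUSH 79  [7, 79]
DUP      [7, 79, 79]
STORE 1  [7, 79]
OVER     [7, 79, 7]
OVER     [7, 79, 7, 79]
PUSH 11  [7, 79, 7, 79, 11]
ROT      [7, 79, 79, 11, 7]
DUP      [7, 79, 79, 11, 7, 7]
SUB      [7, 79, 79, 11, 0]
LT       [7, 79, 79, 0]
ROT      [7, 79, 0, 79]
MOD      [7, 79, 0]
ROT      [79, 0, 7]

79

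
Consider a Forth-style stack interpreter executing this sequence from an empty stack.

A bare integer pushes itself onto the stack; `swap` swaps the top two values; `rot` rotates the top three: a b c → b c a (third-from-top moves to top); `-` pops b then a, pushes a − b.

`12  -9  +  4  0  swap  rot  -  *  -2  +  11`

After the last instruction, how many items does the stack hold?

2

12   → [12]
-9   → [12, -9]
+    → [3]
4    → [3, 4]
0    → [3, 4, 0]
swap → [3, 0, 4]
rot  → [0, 4, 3]
-    → [0, 1]
*    → [0]
-2   → [0, -2]
+    → [-2]
11   → [-2, 11]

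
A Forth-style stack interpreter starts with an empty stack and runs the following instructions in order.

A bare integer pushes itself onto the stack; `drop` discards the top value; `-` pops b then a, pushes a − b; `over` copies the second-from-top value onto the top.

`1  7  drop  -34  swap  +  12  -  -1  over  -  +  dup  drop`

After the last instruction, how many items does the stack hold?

1    → [1]
7    → [1, 7]
drop → [1]
-34  → [1, -34]
swap → [-34, 1]
+    → [-33]
12   → [-33, 12]
-    → [-45]
-1   → [-45, -1]
over → [-45, -1, -45]
-    → [-45, 44]
+    → [-1]
dup  → [-1, -1]
drop → [-1]

1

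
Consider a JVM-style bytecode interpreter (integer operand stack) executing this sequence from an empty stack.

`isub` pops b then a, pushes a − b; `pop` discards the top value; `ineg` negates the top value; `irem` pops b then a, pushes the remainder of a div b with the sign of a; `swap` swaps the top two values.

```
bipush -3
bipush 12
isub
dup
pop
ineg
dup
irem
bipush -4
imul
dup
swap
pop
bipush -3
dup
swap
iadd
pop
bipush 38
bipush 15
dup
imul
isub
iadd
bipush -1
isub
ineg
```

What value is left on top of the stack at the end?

186

bipush -3  [-3]
bipush 12  [-3, 12]
isub       [-15]
dup        [-15, -15]
pop        [-15]
ineg       [15]
dup        [15, 15]
irem       [0]
bipush -4  [0, -4]
imul       [0]
dup        [0, 0]
swap       [0, 0]
pop        [0]
bipush -3  [0, -3]
dup        [0, -3, -3]
swap       [0, -3, -3]
iadd       [0, -6]
pop        [0]
bipush 38  [0, 38]
bipush 15  [0, 38, 15]
dup        [0, 38, 15, 15]
imul       [0, 38, 225]
isub       [0, -187]
iadd       [-187]
bipush -1  [-187, -1]
isub       [-186]
ineg       [186]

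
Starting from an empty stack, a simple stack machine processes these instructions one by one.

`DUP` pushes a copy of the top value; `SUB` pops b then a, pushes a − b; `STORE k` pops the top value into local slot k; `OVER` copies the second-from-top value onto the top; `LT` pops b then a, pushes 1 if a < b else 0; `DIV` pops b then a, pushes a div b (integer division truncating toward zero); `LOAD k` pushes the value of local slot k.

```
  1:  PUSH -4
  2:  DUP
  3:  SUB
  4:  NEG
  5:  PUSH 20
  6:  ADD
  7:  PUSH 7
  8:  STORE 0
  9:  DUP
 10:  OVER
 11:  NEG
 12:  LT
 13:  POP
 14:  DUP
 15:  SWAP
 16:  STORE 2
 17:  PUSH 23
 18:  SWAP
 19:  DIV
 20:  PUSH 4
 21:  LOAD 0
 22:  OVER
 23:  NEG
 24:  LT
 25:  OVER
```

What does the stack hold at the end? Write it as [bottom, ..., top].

[1, 4, 0, 4]

PUSH -4 : -4
DUP     : -4 -4
SUB     : 0
NEG     : 0
PUSH 20 : 0 20
ADD     : 20
PUSH 7  : 20 7
STORE 0 : 20
DUP     : 20 20
OVER    : 20 20 20
NEG     : 20 20 -20
LT      : 20 0
POP     : 20
DUP     : 20 20
SWAP    : 20 20
STORE 2 : 20
PUSH 23 : 20 23
SWAP    : 23 20
DIV     : 1
PUSH 4  : 1 4
LOAD 0  : 1 4 7
OVER    : 1 4 7 4
NEG     : 1 4 7 -4
LT      : 1 4 0
OVER    : 1 4 0 4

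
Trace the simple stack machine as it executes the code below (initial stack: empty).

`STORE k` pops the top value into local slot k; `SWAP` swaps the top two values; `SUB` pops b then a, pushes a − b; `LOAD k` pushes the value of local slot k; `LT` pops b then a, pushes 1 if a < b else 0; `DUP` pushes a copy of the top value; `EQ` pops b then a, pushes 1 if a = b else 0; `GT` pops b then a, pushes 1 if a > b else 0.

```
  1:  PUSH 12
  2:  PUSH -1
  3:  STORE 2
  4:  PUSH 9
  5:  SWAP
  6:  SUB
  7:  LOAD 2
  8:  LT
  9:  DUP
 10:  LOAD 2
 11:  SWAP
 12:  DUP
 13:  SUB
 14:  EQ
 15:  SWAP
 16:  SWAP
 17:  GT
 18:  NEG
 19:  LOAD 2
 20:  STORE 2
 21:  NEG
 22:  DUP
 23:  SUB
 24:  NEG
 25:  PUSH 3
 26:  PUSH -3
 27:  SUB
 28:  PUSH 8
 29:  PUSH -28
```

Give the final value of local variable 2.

PUSH 12  -> 12
PUSH -1  -> 12 -1
STORE 2  -> 12
PUSH 9   -> 12 9
SWAP     -> 9 12
SUB      -> -3
LOAD 2   -> -3 -1
LT       -> 1
DUP      -> 1 1
LOAD 2   -> 1 1 -1
SWAP     -> 1 -1 1
DUP      -> 1 -1 1 1
SUB      -> 1 -1 0
EQ       -> 1 0
SWAP     -> 0 1
SWAP     -> 1 0
GT       -> 1
NEG      -> -1
LOAD 2   -> -1 -1
STORE 2  -> -1
NEG      -> 1
DUP      -> 1 1
SUB      -> 0
NEG      -> 0
PUSH 3   -> 0 3
PUSH -3  -> 0 3 -3
SUB      -> 0 6
PUSH 8   -> 0 6 8
PUSH -28 -> 0 6 8 -28

-1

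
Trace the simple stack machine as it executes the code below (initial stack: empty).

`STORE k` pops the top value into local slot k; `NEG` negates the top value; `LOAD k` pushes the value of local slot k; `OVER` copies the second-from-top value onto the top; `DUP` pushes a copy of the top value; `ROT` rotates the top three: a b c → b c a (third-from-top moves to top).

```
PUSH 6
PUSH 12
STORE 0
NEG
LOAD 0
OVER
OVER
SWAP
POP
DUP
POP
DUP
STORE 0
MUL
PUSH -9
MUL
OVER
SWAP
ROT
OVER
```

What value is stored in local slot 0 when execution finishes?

12

PUSH 6  -> 6
PUSH 12 -> 6 12
STORE 0 -> 6
NEG     -> -6
LOAD 0  -> -6 12
OVER    -> -6 12 -6
OVER    -> -6 12 -6 12
SWAP    -> -6 12 12 -6
POP     -> -6 12 12
DUP     -> -6 12 12 12
POP     -> -6 12 12
DUP     -> -6 12 12 12
STORE 0 -> -6 12 12
MUL     -> -6 144
PUSH -9 -> -6 144 -9
MUL     -> -6 -1296
OVER    -> -6 -1296 -6
SWAP    -> -6 -6 -1296
ROT     -> -6 -1296 -6
OVER    -> -6 -1296 -6 -1296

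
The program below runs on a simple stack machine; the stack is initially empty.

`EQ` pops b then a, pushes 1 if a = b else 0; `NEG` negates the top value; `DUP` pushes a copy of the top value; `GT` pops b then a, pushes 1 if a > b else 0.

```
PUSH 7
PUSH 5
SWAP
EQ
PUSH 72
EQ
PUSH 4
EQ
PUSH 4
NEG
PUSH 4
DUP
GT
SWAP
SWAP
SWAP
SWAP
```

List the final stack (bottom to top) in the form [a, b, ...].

PUSH 7   [7]
PUSH 5   [7, 5]
SWAP     [5, 7]
EQ       [0]
PUSH 72  [0, 72]
EQ       [0]
PUSH 4   [0, 4]
EQ       [0]
PUSH 4   [0, 4]
NEG      [0, -4]
PUSH 4   [0, -4, 4]
DUP      [0, -4, 4, 4]
GT       [0, -4, 0]
SWAP     [0, 0, -4]
SWAP     [0, -4, 0]
SWAP     [0, 0, -4]
SWAP     [0, -4, 0]

[0, -4, 0]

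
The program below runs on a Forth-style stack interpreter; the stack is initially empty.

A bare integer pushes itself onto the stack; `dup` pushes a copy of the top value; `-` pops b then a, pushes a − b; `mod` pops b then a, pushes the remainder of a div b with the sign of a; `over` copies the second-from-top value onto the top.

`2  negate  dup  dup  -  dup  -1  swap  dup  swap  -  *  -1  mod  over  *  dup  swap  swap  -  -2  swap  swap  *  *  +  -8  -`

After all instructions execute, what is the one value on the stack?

2      → 2
negate → -2
dup    → -2 -2
dup    → -2 -2 -2
-      → -2 0
dup    → -2 0 0
-1     → -2 0 0 -1
swap   → -2 0 -1 0
dup    → -2 0 -1 0 0
swap   → -2 0 -1 0 0
-      → -2 0 -1 0
*      → -2 0 0
-1     → -2 0 0 -1
mod    → -2 0 0
over   → -2 0 0 0
*      → -2 0 0
dup    → -2 0 0 0
swap   → -2 0 0 0
swap   → -2 0 0 0
-      → -2 0 0
-2     → -2 0 0 -2
swap   → -2 0 -2 0
swap   → -2 0 0 -2
*      → -2 0 0
*      → -2 0
+      → -2
-8     → -2 -8
-      → 6

6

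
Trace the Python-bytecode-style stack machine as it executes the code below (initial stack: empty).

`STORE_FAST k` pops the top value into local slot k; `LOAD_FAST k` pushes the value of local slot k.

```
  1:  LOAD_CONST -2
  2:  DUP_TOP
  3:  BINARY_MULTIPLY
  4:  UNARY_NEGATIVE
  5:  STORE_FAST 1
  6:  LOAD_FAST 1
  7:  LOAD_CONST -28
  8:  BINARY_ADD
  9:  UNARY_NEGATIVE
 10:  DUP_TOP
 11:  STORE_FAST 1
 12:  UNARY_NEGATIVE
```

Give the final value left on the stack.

-32

LOAD_CONST -2   -> [-2]
DUP_TOP         -> [-2, -2]
BINARY_MULTIPLY -> [4]
UNARY_NEGATIVE  -> [-4]
STORE_FAST 1    -> []
LOAD_FAST 1     -> [-4]
LOAD_CONST -28  -> [-4, -28]
BINARY_ADD      -> [-32]
UNARY_NEGATIVE  -> [32]
DUP_TOP         -> [32, 32]
STORE_FAST 1    -> [32]
UNARY_NEGATIVE  -> [-32]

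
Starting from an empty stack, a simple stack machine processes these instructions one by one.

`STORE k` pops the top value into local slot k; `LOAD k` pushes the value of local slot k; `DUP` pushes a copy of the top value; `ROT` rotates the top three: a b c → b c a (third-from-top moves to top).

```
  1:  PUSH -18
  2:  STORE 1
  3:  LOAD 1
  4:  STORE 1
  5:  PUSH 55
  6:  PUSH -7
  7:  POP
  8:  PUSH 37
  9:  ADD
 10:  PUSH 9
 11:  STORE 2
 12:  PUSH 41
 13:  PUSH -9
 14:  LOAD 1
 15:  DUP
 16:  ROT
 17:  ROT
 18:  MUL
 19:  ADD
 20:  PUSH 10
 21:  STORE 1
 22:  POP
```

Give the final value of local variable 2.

PUSH -18 : -18
STORE 1  : (empty)
LOAD 1   : -18
STORE 1  : (empty)
PUSH 55  : 55
PUSH -7  : 55 -7
POP      : 55
PUSH 37  : 55 37
ADD      : 92
PUSH 9   : 92 9
STORE 2  : 92
PUSH 41  : 92 41
PUSH -9  : 92 41 -9
LOAD 1   : 92 41 -9 -18
DUP      : 92 41 -9 -18 -18
ROT      : 92 41 -18 -18 -9
ROT      : 92 41 -18 -9 -18
MUL      : 92 41 -18 162
ADD      : 92 41 144
PUSH 10  : 92 41 144 10
STORE 1  : 92 41 144
POP      : 92 41

9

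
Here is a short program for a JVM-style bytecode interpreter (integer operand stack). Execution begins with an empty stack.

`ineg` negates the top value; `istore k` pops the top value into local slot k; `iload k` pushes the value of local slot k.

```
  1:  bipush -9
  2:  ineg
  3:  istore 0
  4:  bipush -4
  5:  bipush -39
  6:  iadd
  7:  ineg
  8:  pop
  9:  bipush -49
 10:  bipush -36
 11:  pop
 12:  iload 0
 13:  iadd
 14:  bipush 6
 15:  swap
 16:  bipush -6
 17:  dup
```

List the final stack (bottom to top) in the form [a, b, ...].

[6, -40, -6, -6]

bipush -9  → -9
ineg       → 9
istore 0   → (empty)
bipush -4  → -4
bipush -39 → -4 -39
iadd       → -43
ineg       → 43
pop        → (empty)
bipush -49 → -49
bipush -36 → -49 -36
pop        → -49
iload 0    → -49 9
iadd       → -40
bipush 6   → -40 6
swap       → 6 -40
bipush -6  → 6 -40 -6
dup        → 6 -40 -6 -6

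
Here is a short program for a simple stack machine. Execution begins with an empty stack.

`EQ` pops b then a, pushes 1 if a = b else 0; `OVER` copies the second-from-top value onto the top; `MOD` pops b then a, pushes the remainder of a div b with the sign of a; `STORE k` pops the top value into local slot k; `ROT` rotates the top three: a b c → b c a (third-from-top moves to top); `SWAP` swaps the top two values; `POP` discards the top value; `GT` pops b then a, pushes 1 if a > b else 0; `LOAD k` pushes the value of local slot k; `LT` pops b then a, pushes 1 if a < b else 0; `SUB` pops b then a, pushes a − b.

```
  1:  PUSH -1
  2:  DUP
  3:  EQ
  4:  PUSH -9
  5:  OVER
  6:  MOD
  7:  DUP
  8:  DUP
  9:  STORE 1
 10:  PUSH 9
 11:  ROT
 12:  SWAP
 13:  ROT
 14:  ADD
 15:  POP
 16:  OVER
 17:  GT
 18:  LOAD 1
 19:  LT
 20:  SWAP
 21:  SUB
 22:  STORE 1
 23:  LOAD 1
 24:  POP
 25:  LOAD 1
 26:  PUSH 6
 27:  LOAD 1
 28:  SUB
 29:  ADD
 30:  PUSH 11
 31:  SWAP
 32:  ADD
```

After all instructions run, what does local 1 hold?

PUSH -1  -1
DUP      -1 -1
EQ       1
PUSH -9  1 -9
OVER     1 -9 1
MOD      1 0
DUP      1 0 0
DUP      1 0 0 0
STORE 1  1 0 0
PUSH 9   1 0 0 9
ROT      1 0 9 0
SWAP     1 0 0 9
ROT      1 0 9 0
ADD      1 0 9
POP      1 0
OVER     1 0 1
GT       1 0
LOAD 1   1 0 0
LT       1 0
SWAP     0 1
SUB      -1
STORE 1  (empty)
LOAD 1   -1
POP      (empty)
LOAD 1   -1
PUSH 6   -1 6
LOAD 1   -1 6 -1
SUB      -1 7
ADD      6
PUSH 11  6 11
SWAP     11 6
ADD      17

-1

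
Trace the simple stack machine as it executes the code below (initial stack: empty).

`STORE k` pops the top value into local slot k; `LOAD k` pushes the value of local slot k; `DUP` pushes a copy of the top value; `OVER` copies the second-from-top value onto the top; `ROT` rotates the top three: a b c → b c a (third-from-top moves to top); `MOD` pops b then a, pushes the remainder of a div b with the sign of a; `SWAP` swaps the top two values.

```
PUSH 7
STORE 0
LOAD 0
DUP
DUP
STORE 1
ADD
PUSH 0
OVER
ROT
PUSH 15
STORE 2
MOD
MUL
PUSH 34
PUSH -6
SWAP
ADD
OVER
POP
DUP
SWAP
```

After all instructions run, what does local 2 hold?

PUSH 7   [7]
STORE 0  []
LOAD 0   [7]
DUP      [7, 7]
DUP      [7, 7, 7]
STORE 1  [7, 7]
ADD      [14]
PUSH 0   [14, 0]
OVER     [14, 0, 14]
ROT      [0, 14, 14]
PUSH 15  [0, 14, 14, 15]
STORE 2  [0, 14, 14]
MOD      [0, 0]
MUL      [0]
PUSH 34  [0, 34]
PUSH -6  [0, 34, -6]
SWAP     [0, -6, 34]
ADD      [0, 28]
OVER     [0, 28, 0]
POP      [0, 28]
DUP      [0, 28, 28]
SWAP     [0, 28, 28]

15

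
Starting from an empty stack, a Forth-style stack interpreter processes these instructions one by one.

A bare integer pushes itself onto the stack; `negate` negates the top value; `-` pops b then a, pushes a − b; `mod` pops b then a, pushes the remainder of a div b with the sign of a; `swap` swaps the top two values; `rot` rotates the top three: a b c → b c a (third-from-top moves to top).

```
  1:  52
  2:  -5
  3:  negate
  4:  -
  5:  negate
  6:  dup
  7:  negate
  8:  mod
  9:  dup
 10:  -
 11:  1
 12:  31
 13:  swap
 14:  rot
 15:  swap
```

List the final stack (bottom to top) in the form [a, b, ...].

52      52
-5      52 -5
negate  52 5
-       47
negate  -47
dup     -47 -47
negate  -47 47
mod     0
dup     0 0
-       0
1       0 1
31      0 1 31
swap    0 31 1
rot     31 1 0
swap    31 0 1

[31, 0, 1]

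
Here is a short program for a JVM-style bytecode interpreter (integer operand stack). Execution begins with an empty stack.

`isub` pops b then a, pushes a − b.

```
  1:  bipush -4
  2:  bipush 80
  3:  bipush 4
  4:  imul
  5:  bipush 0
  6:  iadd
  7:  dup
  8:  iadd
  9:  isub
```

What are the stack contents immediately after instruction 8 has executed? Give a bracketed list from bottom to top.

[-4, 640]

bipush -4 → [-4]
bipush 80 → [-4, 80]
bipush 4  → [-4, 80, 4]
imul      → [-4, 320]
bipush 0  → [-4, 320, 0]
iadd      → [-4, 320]
dup       → [-4, 320, 320]
iadd      → [-4, 640]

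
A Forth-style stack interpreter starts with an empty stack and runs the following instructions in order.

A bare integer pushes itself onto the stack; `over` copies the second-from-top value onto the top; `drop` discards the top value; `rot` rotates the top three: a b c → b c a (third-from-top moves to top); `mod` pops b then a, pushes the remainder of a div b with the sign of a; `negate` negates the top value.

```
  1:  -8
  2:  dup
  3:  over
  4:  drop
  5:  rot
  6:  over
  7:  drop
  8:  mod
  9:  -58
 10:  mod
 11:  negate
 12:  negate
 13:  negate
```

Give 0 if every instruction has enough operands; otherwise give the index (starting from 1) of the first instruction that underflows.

5

-8    [-8]
dup   [-8, -8]
over  [-8, -8, -8]
drop  [-8, -8]
rot  — needs 3 operands, stack has 2 → underflow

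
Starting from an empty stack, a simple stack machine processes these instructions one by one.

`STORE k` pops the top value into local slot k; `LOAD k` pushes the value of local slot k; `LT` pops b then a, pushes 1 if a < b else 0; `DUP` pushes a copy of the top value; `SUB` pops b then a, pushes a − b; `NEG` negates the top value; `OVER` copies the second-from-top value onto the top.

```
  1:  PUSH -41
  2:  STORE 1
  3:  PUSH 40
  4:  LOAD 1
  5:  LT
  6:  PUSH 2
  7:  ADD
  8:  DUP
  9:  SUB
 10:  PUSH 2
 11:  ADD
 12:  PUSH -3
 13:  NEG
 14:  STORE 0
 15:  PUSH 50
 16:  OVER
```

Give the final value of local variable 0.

3

PUSH -41 → -41
STORE 1  → (empty)
PUSH 40  → 40
LOAD 1   → 40 -41
LT       → 0
PUSH 2   → 0 2
ADD      → 2
DUP      → 2 2
SUB      → 0
PUSH 2   → 0 2
ADD      → 2
PUSH -3  → 2 -3
NEG      → 2 3
STORE 0  → 2
PUSH 50  → 2 50
OVER     → 2 50 2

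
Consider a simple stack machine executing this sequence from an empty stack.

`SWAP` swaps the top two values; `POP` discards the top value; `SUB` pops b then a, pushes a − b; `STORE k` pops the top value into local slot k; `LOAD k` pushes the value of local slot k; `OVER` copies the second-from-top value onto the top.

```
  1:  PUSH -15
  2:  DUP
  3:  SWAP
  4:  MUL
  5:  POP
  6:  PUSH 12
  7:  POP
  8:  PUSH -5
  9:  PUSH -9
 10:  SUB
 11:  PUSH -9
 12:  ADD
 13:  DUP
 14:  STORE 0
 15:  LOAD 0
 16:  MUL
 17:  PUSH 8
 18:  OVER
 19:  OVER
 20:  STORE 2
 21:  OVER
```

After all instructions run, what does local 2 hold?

PUSH -15 → -15
DUP      → -15 -15
SWAP     → -15 -15
MUL      → 225
POP      → (empty)
PUSH 12  → 12
POP      → (empty)
PUSH -5  → -5
PUSH -9  → -5 -9
SUB      → 4
PUSH -9  → 4 -9
ADD      → -5
DUP      → -5 -5
STORE 0  → -5
LOAD 0   → -5 -5
MUL      → 25
PUSH 8   → 25 8
OVER     → 25 8 25
OVER     → 25 8 25 8
STORE 2  → 25 8 25
OVER     → 25 8 25 8

8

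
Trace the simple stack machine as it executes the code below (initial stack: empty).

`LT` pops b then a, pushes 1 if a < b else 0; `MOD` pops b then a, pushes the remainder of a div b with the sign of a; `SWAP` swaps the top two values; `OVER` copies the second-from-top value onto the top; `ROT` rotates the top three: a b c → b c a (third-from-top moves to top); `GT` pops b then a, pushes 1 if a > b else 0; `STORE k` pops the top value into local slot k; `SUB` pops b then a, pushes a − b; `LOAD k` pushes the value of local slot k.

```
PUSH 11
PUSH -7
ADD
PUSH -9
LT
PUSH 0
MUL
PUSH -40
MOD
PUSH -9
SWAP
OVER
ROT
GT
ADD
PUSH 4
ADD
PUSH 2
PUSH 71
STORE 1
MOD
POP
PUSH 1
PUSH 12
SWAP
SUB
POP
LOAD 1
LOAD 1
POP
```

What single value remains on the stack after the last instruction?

71

PUSH 11   11
PUSH -7   11 -7
ADD       4
PUSH -9   4 -9
LT        0
PUSH 0    0 0
MUL       0
PUSH -40  0 -40
MOD       0
PUSH -9   0 -9
SWAP      -9 0
OVER      -9 0 -9
ROT       0 -9 -9
GT        0 0
ADD       0
PUSH 4    0 4
ADD       4
PUSH 2    4 2
PUSH 71   4 2 71
STORE 1   4 2
MOD       0
POP       (empty)
PUSH 1    1
PUSH 12   1 12
SWAP      12 1
SUB       11
POP       (empty)
LOAD 1    71
LOAD 1    71 71
POP       71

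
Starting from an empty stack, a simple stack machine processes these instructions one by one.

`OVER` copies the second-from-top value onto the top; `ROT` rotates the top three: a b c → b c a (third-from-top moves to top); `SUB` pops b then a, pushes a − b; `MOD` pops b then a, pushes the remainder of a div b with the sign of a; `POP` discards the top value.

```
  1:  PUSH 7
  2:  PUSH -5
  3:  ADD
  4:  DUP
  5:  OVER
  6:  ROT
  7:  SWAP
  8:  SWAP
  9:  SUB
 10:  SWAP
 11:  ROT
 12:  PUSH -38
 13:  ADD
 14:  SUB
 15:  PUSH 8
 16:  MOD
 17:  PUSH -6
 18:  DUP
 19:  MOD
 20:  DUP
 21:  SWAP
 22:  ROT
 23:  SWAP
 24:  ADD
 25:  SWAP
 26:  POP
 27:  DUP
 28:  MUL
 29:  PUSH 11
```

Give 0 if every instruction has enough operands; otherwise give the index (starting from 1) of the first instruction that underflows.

11

PUSH 7  : [7]
PUSH -5 : [7, -5]
ADD     : [2]
DUP     : [2, 2]
OVER    : [2, 2, 2]
ROT     : [2, 2, 2]
SWAP    : [2, 2, 2]
SWAP    : [2, 2, 2]
SUB     : [2, 0]
SWAP    : [0, 2]
ROT  — needs 3 operands, stack has 2 → underflow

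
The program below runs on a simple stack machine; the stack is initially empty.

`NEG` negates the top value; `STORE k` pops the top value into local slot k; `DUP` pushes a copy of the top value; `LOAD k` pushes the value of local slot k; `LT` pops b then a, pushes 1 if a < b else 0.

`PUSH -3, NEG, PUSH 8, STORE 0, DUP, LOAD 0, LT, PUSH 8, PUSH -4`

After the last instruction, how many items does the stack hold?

PUSH -3 : -3
NEG     : 3
PUSH 8  : 3 8
STORE 0 : 3
DUP     : 3 3
LOAD 0  : 3 3 8
LT      : 3 1
PUSH 8  : 3 1 8
PUSH -4 : 3 1 8 -4

4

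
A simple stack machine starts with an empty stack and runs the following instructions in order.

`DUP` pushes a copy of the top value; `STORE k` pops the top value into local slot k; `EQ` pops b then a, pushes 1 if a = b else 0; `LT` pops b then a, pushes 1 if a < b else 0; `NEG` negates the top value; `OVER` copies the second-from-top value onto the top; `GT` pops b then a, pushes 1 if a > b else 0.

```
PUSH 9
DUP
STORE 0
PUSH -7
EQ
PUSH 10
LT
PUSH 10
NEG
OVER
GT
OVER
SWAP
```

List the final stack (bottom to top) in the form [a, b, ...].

PUSH 9  → 9
DUP     → 9 9
STORE 0 → 9
PUSH -7 → 9 -7
EQ      → 0
PUSH 10 → 0 10
LT      → 1
PUSH 10 → 1 10
NEG     → 1 -10
OVER    → 1 -10 1
GT      → 1 0
OVER    → 1 0 1
SWAP    → 1 1 0

[1, 1, 0]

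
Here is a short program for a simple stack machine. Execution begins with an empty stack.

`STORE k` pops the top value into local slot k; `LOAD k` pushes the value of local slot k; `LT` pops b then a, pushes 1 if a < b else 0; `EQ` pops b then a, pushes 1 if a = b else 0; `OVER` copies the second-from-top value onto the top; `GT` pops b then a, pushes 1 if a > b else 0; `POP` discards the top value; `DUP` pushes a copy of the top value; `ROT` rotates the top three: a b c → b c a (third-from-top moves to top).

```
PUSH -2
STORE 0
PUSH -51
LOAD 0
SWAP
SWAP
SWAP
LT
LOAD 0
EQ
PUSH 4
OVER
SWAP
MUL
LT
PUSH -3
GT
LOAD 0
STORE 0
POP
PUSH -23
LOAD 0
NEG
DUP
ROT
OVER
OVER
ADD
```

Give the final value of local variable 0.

-2

PUSH -2  → [-2]
STORE 0  → []
PUSH -51 → [-51]
LOAD 0   → [-51, -2]
SWAP     → [-2, -51]
SWAP     → [-51, -2]
SWAP     → [-2, -51]
LT       → [0]
LOAD 0   → [0, -2]
EQ       → [0]
PUSH 4   → [0, 4]
OVER     → [0, 4, 0]
SWAP     → [0, 0, 4]
MUL      → [0, 0]
LT       → [0]
PUSH -3  → [0, -3]
GT       → [1]
LOAD 0   → [1, -2]
STORE 0  → [1]
POP      → []
PUSH -23 → [-23]
LOAD 0   → [-23, -2]
NEG      → [-23, 2]
DUP      → [-23, 2, 2]
ROT      → [2, 2, -23]
OVER     → [2, 2, -23, 2]
OVER     → [2, 2, -23, 2, -23]
ADD      → [2, 2, -23, -21]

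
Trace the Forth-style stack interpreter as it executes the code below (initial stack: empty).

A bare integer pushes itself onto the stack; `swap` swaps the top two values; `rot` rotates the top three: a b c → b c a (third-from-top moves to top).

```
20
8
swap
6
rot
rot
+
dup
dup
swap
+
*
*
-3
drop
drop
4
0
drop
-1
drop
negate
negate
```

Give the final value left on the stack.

20     → [20]
8      → [20, 8]
swap   → [8, 20]
6      → [8, 20, 6]
rot    → [20, 6, 8]
rot    → [6, 8, 20]
+      → [6, 28]
dup    → [6, 28, 28]
dup    → [6, 28, 28, 28]
swap   → [6, 28, 28, 28]
+      → [6, 28, 56]
*      → [6, 1568]
*      → [9408]
-3     → [9408, -3]
drop   → [9408]
drop   → []
4      → [4]
0      → [4, 0]
drop   → [4]
-1     → [4, -1]
drop   → [4]
negate → [-4]
negate → [4]

4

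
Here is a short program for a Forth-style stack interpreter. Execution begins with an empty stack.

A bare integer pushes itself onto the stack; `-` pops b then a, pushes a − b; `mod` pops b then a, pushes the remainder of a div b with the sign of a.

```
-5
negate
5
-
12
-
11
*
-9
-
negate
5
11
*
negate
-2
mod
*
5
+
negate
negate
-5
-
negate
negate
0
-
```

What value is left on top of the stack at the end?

-113

-5     -> -5
negate -> 5
5      -> 5 5
-      -> 0
12     -> 0 12
-      -> -12
11     -> -12 11
*      -> -132
-9     -> -132 -9
-      -> -123
negate -> 123
5      -> 123 5
11     -> 123 5 11
*      -> 123 55
negate -> 123 -55
-2     -> 123 -55 -2
mod    -> 123 -1
*      -> -123
5      -> -123 5
+      -> -118
negate -> 118
negate -> -118
-5     -> -118 -5
-      -> -113
negate -> 113
negate -> -113
0      -> -113 0
-      -> -113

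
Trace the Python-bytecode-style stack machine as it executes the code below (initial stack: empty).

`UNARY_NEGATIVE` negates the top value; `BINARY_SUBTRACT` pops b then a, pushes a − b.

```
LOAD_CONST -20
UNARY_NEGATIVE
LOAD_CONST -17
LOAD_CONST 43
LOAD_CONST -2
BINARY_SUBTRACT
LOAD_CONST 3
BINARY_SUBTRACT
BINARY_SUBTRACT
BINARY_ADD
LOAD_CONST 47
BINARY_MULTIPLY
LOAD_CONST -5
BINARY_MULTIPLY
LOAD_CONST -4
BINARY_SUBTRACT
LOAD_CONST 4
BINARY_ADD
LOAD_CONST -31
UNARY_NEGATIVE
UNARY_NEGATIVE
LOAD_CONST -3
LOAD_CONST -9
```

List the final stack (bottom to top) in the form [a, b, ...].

LOAD_CONST -20   -20
UNARY_NEGATIVE   20
LOAD_CONST -17   20 -17
LOAD_CONST 43    20 -17 43
LOAD_CONST -2    20 -17 43 -2
BINARY_SUBTRACT  20 -17 45
LOAD_CONST 3     20 -17 45 3
BINARY_SUBTRACT  20 -17 42
BINARY_SUBTRACT  20 -59
BINARY_ADD       -39
LOAD_CONST 47    -39 47
BINARY_MULTIPLY  -1833
LOAD_CONST -5    -1833 -5
BINARY_MULTIPLY  9165
LOAD_CONST -4    9165 -4
BINARY_SUBTRACT  9169
LOAD_CONST 4     9169 4
BINARY_ADD       9173
LOAD_CONST -31   9173 -31
UNARY_NEGATIVE   9173 31
UNARY_NEGATIVE   9173 -31
LOAD_CONST -3    9173 -31 -3
LOAD_CONST -9    9173 -31 -3 -9

[9173, -31, -3, -9]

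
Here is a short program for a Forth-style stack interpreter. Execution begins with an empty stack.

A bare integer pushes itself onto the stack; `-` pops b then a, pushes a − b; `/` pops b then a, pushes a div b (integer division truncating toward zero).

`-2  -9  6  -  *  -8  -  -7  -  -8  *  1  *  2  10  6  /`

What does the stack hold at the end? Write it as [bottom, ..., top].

-2 -> -2
-9 -> -2 -9
6  -> -2 -9 6
-  -> -2 -15
*  -> 30
-8 -> 30 -8
-  -> 38
-7 -> 38 -7
-  -> 45
-8 -> 45 -8
*  -> -360
1  -> -360 1
*  -> -360
2  -> -360 2
10 -> -360 2 10
6  -> -360 2 10 6
/  -> -360 2 1

[-360, 2, 1]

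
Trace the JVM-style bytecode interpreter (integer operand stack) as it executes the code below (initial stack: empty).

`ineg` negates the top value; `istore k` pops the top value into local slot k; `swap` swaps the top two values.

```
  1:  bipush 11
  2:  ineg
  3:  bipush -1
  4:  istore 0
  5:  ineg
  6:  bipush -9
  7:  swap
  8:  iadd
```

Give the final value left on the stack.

2

bipush 11 : 11
ineg      : -11
bipush -1 : -11 -1
istore 0  : -11
ineg      : 11
bipush -9 : 11 -9
swap      : -9 11
iadd      : 2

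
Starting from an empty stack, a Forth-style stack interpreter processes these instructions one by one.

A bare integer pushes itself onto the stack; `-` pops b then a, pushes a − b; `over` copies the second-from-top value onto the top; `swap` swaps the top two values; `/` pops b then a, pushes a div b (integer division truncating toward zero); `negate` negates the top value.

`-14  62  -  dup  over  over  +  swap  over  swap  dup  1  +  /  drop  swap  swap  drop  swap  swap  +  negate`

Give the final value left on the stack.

228

-14    -> -14
62     -> -14 62
-      -> -76
dup    -> -76 -76
over   -> -76 -76 -76
over   -> -76 -76 -76 -76
+      -> -76 -76 -152
swap   -> -76 -152 -76
over   -> -76 -152 -76 -152
swap   -> -76 -152 -152 -76
dup    -> -76 -152 -152 -76 -76
1      -> -76 -152 -152 -76 -76 1
+      -> -76 -152 -152 -76 -75
/      -> -76 -152 -152 1
drop   -> -76 -152 -152
swap   -> -76 -152 -152
swap   -> -76 -152 -152
drop   -> -76 -152
swap   -> -152 -76
swap   -> -76 -152
+      -> -228
negate -> 228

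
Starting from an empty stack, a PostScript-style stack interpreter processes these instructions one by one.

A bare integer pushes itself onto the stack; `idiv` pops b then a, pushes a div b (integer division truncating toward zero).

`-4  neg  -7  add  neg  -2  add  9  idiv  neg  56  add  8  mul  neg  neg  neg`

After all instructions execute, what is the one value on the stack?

-448

-4   -> -4
neg  -> 4
-7   -> 4 -7
add  -> -3
neg  -> 3
-2   -> 3 -2
add  -> 1
9    -> 1 9
idiv -> 0
neg  -> 0
56   -> 0 56
add  -> 56
8    -> 56 8
mul  -> 448
neg  -> -448
neg  -> 448
neg  -> -448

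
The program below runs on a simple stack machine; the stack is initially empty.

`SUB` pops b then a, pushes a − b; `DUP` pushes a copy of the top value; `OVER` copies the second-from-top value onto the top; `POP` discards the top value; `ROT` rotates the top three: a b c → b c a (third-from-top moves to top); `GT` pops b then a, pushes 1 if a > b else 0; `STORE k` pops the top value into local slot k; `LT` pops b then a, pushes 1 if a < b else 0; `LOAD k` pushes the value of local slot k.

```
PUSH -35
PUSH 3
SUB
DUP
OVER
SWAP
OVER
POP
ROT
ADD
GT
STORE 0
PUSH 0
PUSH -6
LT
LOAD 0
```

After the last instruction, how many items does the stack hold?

PUSH -35 : [-35]
PUSH 3   : [-35, 3]
SUB      : [-38]
DUP      : [-38, -38]
OVER     : [-38, -38, -38]
SWAP     : [-38, -38, -38]
OVER     : [-38, -38, -38, -38]
POP      : [-38, -38, -38]
ROT      : [-38, -38, -38]
ADD      : [-38, -76]
GT       : [1]
STORE 0  : []
PUSH 0   : [0]
PUSH -6  : [0, -6]
LT       : [0]
LOAD 0   : [0, 1]

2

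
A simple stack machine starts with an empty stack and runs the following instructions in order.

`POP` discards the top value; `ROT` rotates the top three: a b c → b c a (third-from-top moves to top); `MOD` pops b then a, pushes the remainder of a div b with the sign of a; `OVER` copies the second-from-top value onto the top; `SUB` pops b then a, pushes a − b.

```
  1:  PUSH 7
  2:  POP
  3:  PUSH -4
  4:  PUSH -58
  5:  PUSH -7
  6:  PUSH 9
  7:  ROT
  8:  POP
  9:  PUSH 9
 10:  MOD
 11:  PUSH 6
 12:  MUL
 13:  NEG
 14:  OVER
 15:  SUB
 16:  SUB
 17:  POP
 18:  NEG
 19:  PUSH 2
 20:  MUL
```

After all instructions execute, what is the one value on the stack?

PUSH 7    [7]
POP       []
PUSH -4   [-4]
PUSH -58  [-4, -58]
PUSH -7   [-4, -58, -7]
PUSH 9    [-4, -58, -7, 9]
ROT       [-4, -7, 9, -58]
POP       [-4, -7, 9]
PUSH 9    [-4, -7, 9, 9]
MOD       [-4, -7, 0]
PUSH 6    [-4, -7, 0, 6]
MUL       [-4, -7, 0]
NEG       [-4, -7, 0]
OVER      [-4, -7, 0, -7]
SUB       [-4, -7, 7]
SUB       [-4, -14]
POP       [-4]
NEG       [4]
PUSH 2    [4, 2]
MUL       [8]

8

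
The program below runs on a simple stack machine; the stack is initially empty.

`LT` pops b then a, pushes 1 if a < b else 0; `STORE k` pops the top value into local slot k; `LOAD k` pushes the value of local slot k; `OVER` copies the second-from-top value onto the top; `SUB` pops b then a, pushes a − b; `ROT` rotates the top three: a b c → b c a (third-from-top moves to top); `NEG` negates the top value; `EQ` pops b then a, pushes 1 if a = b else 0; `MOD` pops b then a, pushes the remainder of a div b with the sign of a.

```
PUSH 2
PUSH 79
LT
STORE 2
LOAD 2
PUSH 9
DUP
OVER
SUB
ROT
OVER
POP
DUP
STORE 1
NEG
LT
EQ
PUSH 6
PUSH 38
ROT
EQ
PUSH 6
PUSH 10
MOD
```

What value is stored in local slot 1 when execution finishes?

PUSH 2  -> [2]
PUSH 79 -> [2, 79]
LT      -> [1]
STORE 2 -> []
LOAD 2  -> [1]
PUSH 9  -> [1, 9]
DUP     -> [1, 9, 9]
OVER    -> [1, 9, 9, 9]
SUB     -> [1, 9, 0]
ROT     -> [9, 0, 1]
OVER    -> [9, 0, 1, 0]
POP     -> [9, 0, 1]
DUP     -> [9, 0, 1, 1]
STORE 1 -> [9, 0, 1]
NEG     -> [9, 0, -1]
LT      -> [9, 0]
EQ      -> [0]
PUSH 6  -> [0, 6]
PUSH 38 -> [0, 6, 38]
ROT     -> [6, 38, 0]
EQ      -> [6, 0]
PUSH 6  -> [6, 0, 6]
PUSH 10 -> [6, 0, 6, 10]
MOD     -> [6, 0, 6]

1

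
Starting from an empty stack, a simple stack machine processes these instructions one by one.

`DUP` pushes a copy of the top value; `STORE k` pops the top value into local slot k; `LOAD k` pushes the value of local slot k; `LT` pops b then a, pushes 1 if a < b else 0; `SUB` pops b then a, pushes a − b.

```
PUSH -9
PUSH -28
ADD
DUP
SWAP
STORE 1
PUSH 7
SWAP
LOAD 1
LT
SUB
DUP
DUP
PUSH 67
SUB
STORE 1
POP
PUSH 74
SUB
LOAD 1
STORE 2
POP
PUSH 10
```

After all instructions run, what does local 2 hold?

PUSH -9  -> [-9]
PUSH -28 -> [-9, -28]
ADD      -> [-37]
DUP      -> [-37, -37]
SWAP     -> [-37, -37]
STORE 1  -> [-37]
PUSH 7   -> [-37, 7]
SWAP     -> [7, -37]
LOAD 1   -> [7, -37, -37]
LT       -> [7, 0]
SUB      -> [7]
DUP      -> [7, 7]
DUP      -> [7, 7, 7]
PUSH 67  -> [7, 7, 7, 67]
SUB      -> [7, 7, -60]
STORE 1  -> [7, 7]
POP      -> [7]
PUSH 74  -> [7, 74]
SUB      -> [-67]
LOAD 1   -> [-67, -60]
STORE 2  -> [-67]
POP      -> []
PUSH 10  -> [10]

-60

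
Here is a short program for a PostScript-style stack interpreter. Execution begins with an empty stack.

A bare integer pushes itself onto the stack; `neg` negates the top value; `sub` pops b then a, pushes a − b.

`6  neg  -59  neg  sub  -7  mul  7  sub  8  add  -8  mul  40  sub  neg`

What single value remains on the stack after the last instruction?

6   → 6
neg → -6
-59 → -6 -59
neg → -6 59
sub → -65
-7  → -65 -7
mul → 455
7   → 455 7
sub → 448
8   → 448 8
add → 456
-8  → 456 -8
mul → -3648
40  → -3648 40
sub → -3688
neg → 3688

3688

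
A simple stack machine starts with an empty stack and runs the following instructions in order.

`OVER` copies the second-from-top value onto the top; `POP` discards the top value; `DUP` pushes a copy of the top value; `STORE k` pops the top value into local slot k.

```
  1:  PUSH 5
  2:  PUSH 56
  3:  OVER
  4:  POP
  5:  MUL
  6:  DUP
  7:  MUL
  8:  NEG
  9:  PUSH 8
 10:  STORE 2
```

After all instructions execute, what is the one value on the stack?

-78400

PUSH 5  -> 5
PUSH 56 -> 5 56
OVER    -> 5 56 5
POP     -> 5 56
MUL     -> 280
DUP     -> 280 280
MUL     -> 78400
NEG     -> -78400
PUSH 8  -> -78400 8
STORE 2 -> -78400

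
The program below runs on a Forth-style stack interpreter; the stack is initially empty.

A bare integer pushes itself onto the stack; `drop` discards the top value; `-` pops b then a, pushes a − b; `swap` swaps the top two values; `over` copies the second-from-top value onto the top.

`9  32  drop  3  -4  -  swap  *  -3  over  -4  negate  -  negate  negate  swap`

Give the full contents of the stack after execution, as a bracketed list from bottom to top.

9      : 9
32     : 9 32
drop   : 9
3      : 9 3
-4     : 9 3 -4
-      : 9 7
swap   : 7 9
*      : 63
-3     : 63 -3
over   : 63 -3 63
-4     : 63 -3 63 -4
negate : 63 -3 63 4
-      : 63 -3 59
negate : 63 -3 -59
negate : 63 -3 59
swap   : 63 59 -3

[63, 59, -3]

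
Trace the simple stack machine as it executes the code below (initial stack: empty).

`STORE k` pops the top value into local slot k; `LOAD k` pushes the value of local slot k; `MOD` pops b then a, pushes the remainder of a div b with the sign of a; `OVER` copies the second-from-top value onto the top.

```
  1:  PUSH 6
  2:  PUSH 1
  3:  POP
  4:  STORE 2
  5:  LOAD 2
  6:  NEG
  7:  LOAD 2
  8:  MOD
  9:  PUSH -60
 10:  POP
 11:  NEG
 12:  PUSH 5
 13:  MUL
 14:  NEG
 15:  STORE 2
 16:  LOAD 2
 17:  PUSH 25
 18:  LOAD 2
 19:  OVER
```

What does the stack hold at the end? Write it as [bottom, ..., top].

[0, 25, 0, 25]

PUSH 6   : [6]
PUSH 1   : [6, 1]
POP      : [6]
STORE 2  : []
LOAD 2   : [6]
NEG      : [-6]
LOAD 2   : [-6, 6]
MOD      : [0]
PUSH -60 : [0, -60]
POP      : [0]
NEG      : [0]
PUSH 5   : [0, 5]
MUL      : [0]
NEG      : [0]
STORE 2  : []
LOAD 2   : [0]
PUSH 25  : [0, 25]
LOAD 2   : [0, 25, 0]
OVER     : [0, 25, 0, 25]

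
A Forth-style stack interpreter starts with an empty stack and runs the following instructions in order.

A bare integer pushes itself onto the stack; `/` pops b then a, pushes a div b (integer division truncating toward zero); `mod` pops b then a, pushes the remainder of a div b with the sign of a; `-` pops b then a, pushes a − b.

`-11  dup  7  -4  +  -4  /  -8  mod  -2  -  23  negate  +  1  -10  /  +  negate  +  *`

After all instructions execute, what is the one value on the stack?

-110

-11     [-11]
dup     [-11, -11]
7       [-11, -11, 7]
-4      [-11, -11, 7, -4]
+       [-11, -11, 3]
-4      [-11, -11, 3, -4]
/       [-11, -11, 0]
-8      [-11, -11, 0, -8]
mod     [-11, -11, 0]
-2      [-11, -11, 0, -2]
-       [-11, -11, 2]
23      [-11, -11, 2, 23]
negate  [-11, -11, 2, -23]
+       [-11, -11, -21]
1       [-11, -11, -21, 1]
-10     [-11, -11, -21, 1, -10]
/       [-11, -11, -21, 0]
+       [-11, -11, -21]
negate  [-11, -11, 21]
+       [-11, 10]
*       [-110]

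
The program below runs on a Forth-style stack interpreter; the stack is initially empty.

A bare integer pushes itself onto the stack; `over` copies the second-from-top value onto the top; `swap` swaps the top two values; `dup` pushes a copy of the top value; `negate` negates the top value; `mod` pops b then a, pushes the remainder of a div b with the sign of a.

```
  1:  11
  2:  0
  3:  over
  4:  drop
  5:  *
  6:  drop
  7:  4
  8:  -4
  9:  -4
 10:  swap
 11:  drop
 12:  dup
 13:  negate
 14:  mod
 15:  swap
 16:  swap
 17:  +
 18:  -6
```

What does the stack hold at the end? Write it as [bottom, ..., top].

[4, -6]

11     : 11
0      : 11 0
over   : 11 0 11
drop   : 11 0
*      : 0
drop   : (empty)
4      : 4
-4     : 4 -4
-4     : 4 -4 -4
swap   : 4 -4 -4
drop   : 4 -4
dup    : 4 -4 -4
negate : 4 -4 4
mod    : 4 0
swap   : 0 4
swap   : 4 0
+      : 4
-6     : 4 -6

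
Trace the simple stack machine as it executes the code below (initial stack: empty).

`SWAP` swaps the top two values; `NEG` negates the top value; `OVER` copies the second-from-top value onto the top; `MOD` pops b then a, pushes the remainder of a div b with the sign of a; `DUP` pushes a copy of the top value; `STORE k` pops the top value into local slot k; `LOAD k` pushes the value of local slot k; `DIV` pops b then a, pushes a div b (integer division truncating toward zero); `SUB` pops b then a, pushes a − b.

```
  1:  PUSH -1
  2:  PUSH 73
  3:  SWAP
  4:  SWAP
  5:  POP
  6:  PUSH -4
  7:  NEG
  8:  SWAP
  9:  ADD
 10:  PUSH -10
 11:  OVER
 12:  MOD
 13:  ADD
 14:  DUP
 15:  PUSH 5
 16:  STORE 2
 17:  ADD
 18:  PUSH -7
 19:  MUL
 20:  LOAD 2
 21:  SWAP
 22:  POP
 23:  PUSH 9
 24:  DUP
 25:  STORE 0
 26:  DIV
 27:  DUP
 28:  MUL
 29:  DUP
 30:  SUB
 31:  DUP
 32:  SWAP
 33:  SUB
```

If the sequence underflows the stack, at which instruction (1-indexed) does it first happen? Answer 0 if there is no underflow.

PUSH -1  : -1
PUSH 73  : -1 73
SWAP     : 73 -1
SWAP     : -1 73
POP      : -1
PUSH -4  : -1 -4
NEG      : -1 4
SWAP     : 4 -1
ADD      : 3
PUSH -10 : 3 -10
OVER     : 3 -10 3
MOD      : 3 -1
ADD      : 2
DUP      : 2 2
PUSH 5   : 2 2 5
STORE 2  : 2 2
ADD      : 4
PUSH -7  : 4 -7
MUL      : -28
LOAD 2   : -28 5
SWAP     : 5 -28
POP      : 5
PUSH 9   : 5 9
DUP      : 5 9 9
STORE 0  : 5 9
DIV      : 0
DUP      : 0 0
MUL      : 0
DUP      : 0 0
SUB      : 0
DUP      : 0 0
SWAP     : 0 0
SUB      : 0

0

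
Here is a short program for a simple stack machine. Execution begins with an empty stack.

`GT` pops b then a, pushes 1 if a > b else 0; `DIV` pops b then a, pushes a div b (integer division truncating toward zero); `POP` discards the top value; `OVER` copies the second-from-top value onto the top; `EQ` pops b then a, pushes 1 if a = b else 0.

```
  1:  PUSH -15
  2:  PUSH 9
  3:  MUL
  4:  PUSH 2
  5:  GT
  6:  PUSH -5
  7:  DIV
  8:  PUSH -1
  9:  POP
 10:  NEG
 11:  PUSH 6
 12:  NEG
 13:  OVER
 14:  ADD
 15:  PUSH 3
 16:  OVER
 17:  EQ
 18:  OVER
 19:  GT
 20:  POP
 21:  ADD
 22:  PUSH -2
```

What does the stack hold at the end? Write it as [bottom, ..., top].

[-6, -2]

PUSH -15 : [-15]
PUSH 9   : [-15, 9]
MUL      : [-135]
PUSH 2   : [-135, 2]
GT       : [0]
PUSH -5  : [0, -5]
DIV      : [0]
PUSH -1  : [0, -1]
POP      : [0]
NEG      : [0]
PUSH 6   : [0, 6]
NEG      : [0, -6]
OVER     : [0, -6, 0]
ADD      : [0, -6]
PUSH 3   : [0, -6, 3]
OVER     : [0, -6, 3, -6]
EQ       : [0, -6, 0]
OVER     : [0, -6, 0, -6]
GT       : [0, -6, 1]
POP      : [0, -6]
ADD      : [-6]
PUSH -2  : [-6, -2]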